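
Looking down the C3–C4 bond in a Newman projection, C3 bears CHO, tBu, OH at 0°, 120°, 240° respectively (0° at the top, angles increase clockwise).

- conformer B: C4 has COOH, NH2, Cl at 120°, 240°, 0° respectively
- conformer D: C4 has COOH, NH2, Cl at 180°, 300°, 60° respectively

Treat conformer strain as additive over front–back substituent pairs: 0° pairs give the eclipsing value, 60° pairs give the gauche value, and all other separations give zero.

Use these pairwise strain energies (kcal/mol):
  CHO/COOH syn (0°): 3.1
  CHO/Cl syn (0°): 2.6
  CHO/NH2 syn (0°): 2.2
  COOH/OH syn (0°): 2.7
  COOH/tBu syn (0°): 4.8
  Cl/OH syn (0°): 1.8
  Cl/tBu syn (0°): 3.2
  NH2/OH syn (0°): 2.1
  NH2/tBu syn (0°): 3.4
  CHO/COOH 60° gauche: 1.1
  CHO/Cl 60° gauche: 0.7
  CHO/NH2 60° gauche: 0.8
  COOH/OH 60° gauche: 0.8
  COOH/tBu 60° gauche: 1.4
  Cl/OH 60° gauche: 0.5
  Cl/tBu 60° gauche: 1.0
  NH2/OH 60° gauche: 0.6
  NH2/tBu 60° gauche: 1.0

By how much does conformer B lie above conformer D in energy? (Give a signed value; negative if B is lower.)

B is eclipsed. CHO at 0° is eclipsed with Cl at 0° (2.6); tBu at 120° is eclipsed with COOH at 120° (4.8); OH at 240° is eclipsed with NH2 at 240° (2.1). Total 9.5 kcal/mol.
D is staggered. CHO at 0° is gauche with NH2 at 300° (0.8); CHO at 0° is gauche with Cl at 60° (0.7); tBu at 120° is gauche with COOH at 180° (1.4); tBu at 120° is gauche with Cl at 60° (1.0); OH at 240° is gauche with COOH at 180° (0.8); OH at 240° is gauche with NH2 at 300° (0.6). Total 5.3 kcal/mol.
E(B) − E(D) = 9.5 − 5.3 = +4.2 kcal/mol.

+4.2 kcal/mol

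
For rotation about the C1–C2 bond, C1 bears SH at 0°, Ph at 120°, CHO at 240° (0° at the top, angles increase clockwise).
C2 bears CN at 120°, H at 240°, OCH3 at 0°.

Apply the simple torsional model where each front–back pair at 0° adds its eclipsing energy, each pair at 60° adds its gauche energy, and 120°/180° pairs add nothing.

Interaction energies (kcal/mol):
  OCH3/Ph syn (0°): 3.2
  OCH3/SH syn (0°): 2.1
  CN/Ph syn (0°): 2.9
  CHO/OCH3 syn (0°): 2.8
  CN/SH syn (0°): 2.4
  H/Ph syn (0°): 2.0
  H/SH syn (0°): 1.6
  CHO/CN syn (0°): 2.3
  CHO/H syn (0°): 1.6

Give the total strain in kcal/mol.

6.6 kcal/mol

This conformer (eclipsed): SH(0°)/OCH3(0°) eclipsed 2.1; Ph(120°)/CN(120°) eclipsed 2.9; CHO(240°)/H(240°) eclipsed 1.6 → 6.6 kcal/mol.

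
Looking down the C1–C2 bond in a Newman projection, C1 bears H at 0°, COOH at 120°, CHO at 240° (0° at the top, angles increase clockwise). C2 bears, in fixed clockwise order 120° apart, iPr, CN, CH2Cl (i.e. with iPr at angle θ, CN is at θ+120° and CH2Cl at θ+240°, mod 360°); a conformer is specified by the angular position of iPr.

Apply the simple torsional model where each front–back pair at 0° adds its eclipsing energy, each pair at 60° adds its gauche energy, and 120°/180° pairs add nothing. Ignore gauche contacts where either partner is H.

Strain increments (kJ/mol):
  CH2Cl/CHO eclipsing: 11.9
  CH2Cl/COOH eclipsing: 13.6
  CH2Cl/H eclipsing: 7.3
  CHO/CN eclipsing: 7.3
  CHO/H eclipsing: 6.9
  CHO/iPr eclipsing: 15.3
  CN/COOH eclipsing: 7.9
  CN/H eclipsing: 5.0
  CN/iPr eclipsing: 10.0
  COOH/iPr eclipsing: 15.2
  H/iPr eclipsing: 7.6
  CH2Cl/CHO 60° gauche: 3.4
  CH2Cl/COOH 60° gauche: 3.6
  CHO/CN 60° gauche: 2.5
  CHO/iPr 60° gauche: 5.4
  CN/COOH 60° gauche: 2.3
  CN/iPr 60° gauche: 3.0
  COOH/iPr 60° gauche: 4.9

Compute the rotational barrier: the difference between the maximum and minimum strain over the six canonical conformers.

iPr at 0° (eclipsed): H–iPr eclipsed, COOH–CN eclipsed, CHO–CH2Cl eclipsed; 7.6 + 7.9 + 11.9 = 27.4 kJ/mol.
iPr at 60° (staggered): COOH–iPr gauche, COOH–CN gauche, CHO–CN gauche, CHO–CH2Cl gauche; 4.9 + 2.3 + 2.5 + 3.4 = 13.1 kJ/mol.
iPr at 120° (eclipsed): H–CH2Cl eclipsed, COOH–iPr eclipsed, CHO–CN eclipsed; 7.3 + 15.2 + 7.3 = 29.8 kJ/mol.
iPr at 180° (staggered): COOH–iPr gauche, COOH–CH2Cl gauche, CHO–iPr gauche, CHO–CN gauche; 4.9 + 3.6 + 5.4 + 2.5 = 16.4 kJ/mol.
iPr at 240° (eclipsed): H–CN eclipsed, COOH–CH2Cl eclipsed, CHO–iPr eclipsed; 5.0 + 13.6 + 15.3 = 33.9 kJ/mol.
iPr at 300° (staggered): COOH–CN gauche, COOH–CH2Cl gauche, CHO–iPr gauche, CHO–CH2Cl gauche; 2.3 + 3.6 + 5.4 + 3.4 = 14.7 kJ/mol.
Max at 240° (33.9 kJ/mol), min at 60° (13.1 kJ/mol); barrier = 20.8 kJ/mol.

20.8 kJ/mol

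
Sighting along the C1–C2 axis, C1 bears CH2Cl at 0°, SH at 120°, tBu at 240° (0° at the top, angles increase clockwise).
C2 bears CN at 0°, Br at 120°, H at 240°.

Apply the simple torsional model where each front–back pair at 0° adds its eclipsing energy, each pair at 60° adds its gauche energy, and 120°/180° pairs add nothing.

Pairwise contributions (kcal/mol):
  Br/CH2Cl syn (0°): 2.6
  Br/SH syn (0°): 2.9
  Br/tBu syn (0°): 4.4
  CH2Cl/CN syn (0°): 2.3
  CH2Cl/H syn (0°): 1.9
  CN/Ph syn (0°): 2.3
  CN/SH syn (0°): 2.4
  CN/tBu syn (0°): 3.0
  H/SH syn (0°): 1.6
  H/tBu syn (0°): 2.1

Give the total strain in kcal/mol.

This conformer (eclipsed): CH2Cl(0°)/CN(0°) eclipsed 2.3; SH(120°)/Br(120°) eclipsed 2.9; tBu(240°)/H(240°) eclipsed 2.1 → 7.3 kcal/mol.

7.3 kcal/mol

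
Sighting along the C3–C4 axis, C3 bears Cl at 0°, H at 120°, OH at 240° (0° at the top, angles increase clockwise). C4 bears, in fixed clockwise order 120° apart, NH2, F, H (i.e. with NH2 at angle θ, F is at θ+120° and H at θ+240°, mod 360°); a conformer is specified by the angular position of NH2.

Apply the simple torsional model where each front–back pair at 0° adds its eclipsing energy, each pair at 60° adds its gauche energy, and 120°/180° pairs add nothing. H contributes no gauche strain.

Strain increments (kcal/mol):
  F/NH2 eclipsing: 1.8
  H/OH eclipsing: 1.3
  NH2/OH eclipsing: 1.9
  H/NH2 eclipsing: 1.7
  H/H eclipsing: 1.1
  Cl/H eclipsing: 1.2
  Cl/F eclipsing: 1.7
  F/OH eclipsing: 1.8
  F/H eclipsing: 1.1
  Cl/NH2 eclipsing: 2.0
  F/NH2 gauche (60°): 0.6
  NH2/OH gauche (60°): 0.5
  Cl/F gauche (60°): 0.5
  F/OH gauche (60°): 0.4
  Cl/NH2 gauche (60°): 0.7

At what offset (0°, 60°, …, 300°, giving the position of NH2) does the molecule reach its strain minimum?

60°

NH2 at 0° (eclipsed): Cl(0°)/NH2(0°) eclipsed 2.0; H(120°)/F(120°) eclipsed 1.1; OH(240°)/H(240°) eclipsed 1.3 → 4.4 kcal/mol.
NH2 at 60° (staggered): Cl(0°)/NH2(60°) gauche 0.7; OH(240°)/F(180°) gauche 0.4 → 1.1 kcal/mol.
NH2 at 120° (eclipsed): Cl(0°)/H(0°) eclipsed 1.2; H(120°)/NH2(120°) eclipsed 1.7; OH(240°)/F(240°) eclipsed 1.8 → 4.7 kcal/mol.
NH2 at 180° (staggered): Cl(0°)/F(300°) gauche 0.5; OH(240°)/NH2(180°) gauche 0.5; OH(240°)/F(300°) gauche 0.4 → 1.4 kcal/mol.
NH2 at 240° (eclipsed): Cl(0°)/F(0°) eclipsed 1.7; H(120°)/H(120°) eclipsed 1.1; OH(240°)/NH2(240°) eclipsed 1.9 → 4.7 kcal/mol.
NH2 at 300° (staggered): Cl(0°)/NH2(300°) gauche 0.7; Cl(0°)/F(60°) gauche 0.5; OH(240°)/NH2(300°) gauche 0.5 → 1.7 kcal/mol.
The minimum (1.1 kcal/mol) occurs with NH2 at 60°.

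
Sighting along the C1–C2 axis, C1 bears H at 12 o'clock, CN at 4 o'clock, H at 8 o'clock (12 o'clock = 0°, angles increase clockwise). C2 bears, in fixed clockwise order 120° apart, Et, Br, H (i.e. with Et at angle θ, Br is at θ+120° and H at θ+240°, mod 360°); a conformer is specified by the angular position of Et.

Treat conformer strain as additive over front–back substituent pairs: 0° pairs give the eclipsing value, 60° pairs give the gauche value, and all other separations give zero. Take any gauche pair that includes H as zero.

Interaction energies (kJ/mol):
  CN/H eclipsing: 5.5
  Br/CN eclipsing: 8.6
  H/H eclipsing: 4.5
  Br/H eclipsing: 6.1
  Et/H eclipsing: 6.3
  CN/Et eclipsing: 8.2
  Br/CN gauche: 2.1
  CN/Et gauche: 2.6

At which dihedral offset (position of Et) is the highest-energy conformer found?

Et at 0° (eclipsed): H(0°)/Et(0°) eclipsed 6.3; CN(120°)/Br(120°) eclipsed 8.6; H(240°)/H(240°) eclipsed 4.5 → 19.4 kJ/mol.
Et at 60° (staggered): CN(120°)/Et(60°) gauche 2.6; CN(120°)/Br(180°) gauche 2.1 → 4.7 kJ/mol.
Et at 120° (eclipsed): H(0°)/H(0°) eclipsed 4.5; CN(120°)/Et(120°) eclipsed 8.2; H(240°)/Br(240°) eclipsed 6.1 → 18.8 kJ/mol.
Et at 180° (staggered): CN(120°)/Et(180°) gauche 2.6 → 2.6 kJ/mol.
Et at 240° (eclipsed): H(0°)/Br(0°) eclipsed 6.1; CN(120°)/H(120°) eclipsed 5.5; H(240°)/Et(240°) eclipsed 6.3 → 17.9 kJ/mol.
Et at 300° (staggered): CN(120°)/Br(60°) gauche 2.1 → 2.1 kJ/mol.
The maximum (19.4 kJ/mol) occurs with Et at 0°.

0°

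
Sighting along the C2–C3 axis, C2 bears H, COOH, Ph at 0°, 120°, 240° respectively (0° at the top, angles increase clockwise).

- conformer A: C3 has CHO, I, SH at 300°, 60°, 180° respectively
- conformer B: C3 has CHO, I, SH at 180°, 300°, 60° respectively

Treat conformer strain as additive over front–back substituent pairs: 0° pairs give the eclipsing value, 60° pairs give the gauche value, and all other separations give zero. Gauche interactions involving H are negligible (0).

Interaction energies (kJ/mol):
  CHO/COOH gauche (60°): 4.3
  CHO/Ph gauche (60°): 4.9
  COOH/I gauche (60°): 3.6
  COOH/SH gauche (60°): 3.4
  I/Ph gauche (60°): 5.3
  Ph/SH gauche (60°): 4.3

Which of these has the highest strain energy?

B

A is staggered. COOH at 120° is gauche with I at 60° (3.6); COOH at 120° is gauche with SH at 180° (3.4); Ph at 240° is gauche with CHO at 300° (4.9); Ph at 240° is gauche with SH at 180° (4.3). Total 16.2 kJ/mol.
B is staggered. COOH at 120° is gauche with CHO at 180° (4.3); COOH at 120° is gauche with SH at 60° (3.4); Ph at 240° is gauche with CHO at 180° (4.9); Ph at 240° is gauche with I at 300° (5.3). Total 17.9 kJ/mol.
B has the highest total (17.9 kJ/mol).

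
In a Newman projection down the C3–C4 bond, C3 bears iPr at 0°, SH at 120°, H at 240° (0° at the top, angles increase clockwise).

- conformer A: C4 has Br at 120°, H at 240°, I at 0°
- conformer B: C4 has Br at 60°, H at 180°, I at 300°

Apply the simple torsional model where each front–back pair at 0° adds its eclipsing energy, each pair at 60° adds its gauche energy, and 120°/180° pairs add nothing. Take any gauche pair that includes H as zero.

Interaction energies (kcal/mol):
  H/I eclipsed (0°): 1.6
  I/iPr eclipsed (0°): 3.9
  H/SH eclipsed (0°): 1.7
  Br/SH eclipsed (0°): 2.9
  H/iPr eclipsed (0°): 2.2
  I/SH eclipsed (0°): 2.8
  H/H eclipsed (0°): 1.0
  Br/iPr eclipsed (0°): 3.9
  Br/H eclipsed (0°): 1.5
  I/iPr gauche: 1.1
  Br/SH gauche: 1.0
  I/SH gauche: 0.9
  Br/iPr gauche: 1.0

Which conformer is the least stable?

A (eclipsed): iPr(0°)/I(0°) eclipsed 3.9; SH(120°)/Br(120°) eclipsed 2.9; H(240°)/H(240°) eclipsed 1.0 → 7.8 kcal/mol.
B (staggered): iPr(0°)/Br(60°) gauche 1.0; iPr(0°)/I(300°) gauche 1.1; SH(120°)/Br(60°) gauche 1.0 → 3.1 kcal/mol.
A has the highest total (7.8 kcal/mol).

A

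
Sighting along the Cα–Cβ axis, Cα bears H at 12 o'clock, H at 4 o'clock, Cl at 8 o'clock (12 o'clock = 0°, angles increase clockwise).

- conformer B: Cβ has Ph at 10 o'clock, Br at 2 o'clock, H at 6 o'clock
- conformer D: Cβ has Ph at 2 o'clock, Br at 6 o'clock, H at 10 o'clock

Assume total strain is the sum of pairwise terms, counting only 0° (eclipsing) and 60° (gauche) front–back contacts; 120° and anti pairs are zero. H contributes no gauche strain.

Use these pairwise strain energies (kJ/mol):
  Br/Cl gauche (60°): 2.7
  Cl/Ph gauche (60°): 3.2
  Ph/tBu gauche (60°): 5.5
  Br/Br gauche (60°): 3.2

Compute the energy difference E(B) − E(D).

B (staggered): Cl–Ph gauche; 3.2 = 3.2 kJ/mol.
D (staggered): Cl–Br gauche; 2.7 = 2.7 kJ/mol.
E(B) − E(D) = 3.2 − 2.7 = +0.5 kJ/mol.

+0.5 kJ/mol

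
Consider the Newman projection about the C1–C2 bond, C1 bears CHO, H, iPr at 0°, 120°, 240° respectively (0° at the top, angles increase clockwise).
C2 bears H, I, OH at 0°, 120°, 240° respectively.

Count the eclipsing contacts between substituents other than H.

1

Non-H eclipsing pairs: iPr(240°)/OH(240°) — 1 interaction.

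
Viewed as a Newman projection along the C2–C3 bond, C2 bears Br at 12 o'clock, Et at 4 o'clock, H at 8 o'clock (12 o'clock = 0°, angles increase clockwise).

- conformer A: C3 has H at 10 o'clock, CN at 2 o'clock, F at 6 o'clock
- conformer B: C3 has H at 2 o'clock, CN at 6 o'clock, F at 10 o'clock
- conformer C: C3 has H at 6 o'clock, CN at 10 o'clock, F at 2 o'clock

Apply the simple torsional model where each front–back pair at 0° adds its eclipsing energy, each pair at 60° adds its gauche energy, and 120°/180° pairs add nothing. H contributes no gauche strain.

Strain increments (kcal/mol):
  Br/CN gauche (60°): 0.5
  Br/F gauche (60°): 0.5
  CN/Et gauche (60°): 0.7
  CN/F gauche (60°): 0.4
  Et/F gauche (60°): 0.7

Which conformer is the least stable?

A

A (staggered): Br–CN gauche, Et–CN gauche, Et–F gauche; 0.5 + 0.7 + 0.7 = 1.9 kcal/mol.
B (staggered): Br–F gauche, Et–CN gauche; 0.5 + 0.7 = 1.2 kcal/mol.
C (staggered): Br–CN gauche, Br–F gauche, Et–F gauche; 0.5 + 0.5 + 0.7 = 1.7 kcal/mol.
A has the highest total (1.9 kcal/mol).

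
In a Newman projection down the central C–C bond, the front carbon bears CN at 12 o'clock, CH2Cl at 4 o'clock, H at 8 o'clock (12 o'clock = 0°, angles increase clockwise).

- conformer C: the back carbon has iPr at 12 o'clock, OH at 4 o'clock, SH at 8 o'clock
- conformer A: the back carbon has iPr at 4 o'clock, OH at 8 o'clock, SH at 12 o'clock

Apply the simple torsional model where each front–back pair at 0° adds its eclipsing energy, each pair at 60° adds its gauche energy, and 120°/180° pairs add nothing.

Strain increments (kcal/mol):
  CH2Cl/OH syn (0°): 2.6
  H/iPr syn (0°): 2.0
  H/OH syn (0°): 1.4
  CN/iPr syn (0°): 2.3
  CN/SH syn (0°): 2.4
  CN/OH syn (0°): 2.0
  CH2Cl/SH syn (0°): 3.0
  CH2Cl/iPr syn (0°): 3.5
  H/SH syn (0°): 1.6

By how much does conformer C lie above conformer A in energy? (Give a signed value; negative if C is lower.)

-0.8 kcal/mol

C is eclipsed. CN at 0° is eclipsed with iPr at 0° (2.3); CH2Cl at 120° is eclipsed with OH at 120° (2.6); H at 240° is eclipsed with SH at 240° (1.6). Total 6.5 kcal/mol.
A is eclipsed. CN at 0° is eclipsed with SH at 0° (2.4); CH2Cl at 120° is eclipsed with iPr at 120° (3.5); H at 240° is eclipsed with OH at 240° (1.4). Total 7.3 kcal/mol.
E(C) − E(A) = 6.5 − 7.3 = -0.8 kcal/mol.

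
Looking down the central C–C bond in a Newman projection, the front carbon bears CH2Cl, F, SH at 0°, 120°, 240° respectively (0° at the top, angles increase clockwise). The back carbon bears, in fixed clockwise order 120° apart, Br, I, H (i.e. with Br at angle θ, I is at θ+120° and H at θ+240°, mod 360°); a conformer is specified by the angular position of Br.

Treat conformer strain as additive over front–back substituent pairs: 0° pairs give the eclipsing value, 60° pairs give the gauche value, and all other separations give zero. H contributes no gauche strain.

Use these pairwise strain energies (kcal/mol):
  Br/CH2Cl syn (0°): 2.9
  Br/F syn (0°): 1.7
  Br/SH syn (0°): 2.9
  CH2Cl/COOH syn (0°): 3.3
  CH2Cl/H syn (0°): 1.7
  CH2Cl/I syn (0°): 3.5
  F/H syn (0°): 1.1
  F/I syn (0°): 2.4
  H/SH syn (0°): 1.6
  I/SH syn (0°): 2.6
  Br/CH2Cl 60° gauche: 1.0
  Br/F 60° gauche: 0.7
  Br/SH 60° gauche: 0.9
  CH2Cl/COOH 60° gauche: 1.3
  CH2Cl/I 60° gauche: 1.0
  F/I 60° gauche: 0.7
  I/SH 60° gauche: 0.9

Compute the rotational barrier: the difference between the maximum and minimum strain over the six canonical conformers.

Br at 0° (eclipsed): CH2Cl–Br eclipsed, F–I eclipsed, SH–H eclipsed; 2.9 + 2.4 + 1.6 = 6.9 kcal/mol.
Br at 60° (staggered): CH2Cl–Br gauche, F–Br gauche, F–I gauche, SH–I gauche; 1.0 + 0.7 + 0.7 + 0.9 = 3.3 kcal/mol.
Br at 120° (eclipsed): CH2Cl–H eclipsed, F–Br eclipsed, SH–I eclipsed; 1.7 + 1.7 + 2.6 = 6.0 kcal/mol.
Br at 180° (staggered): CH2Cl–I gauche, F–Br gauche, SH–Br gauche, SH–I gauche; 1.0 + 0.7 + 0.9 + 0.9 = 3.5 kcal/mol.
Br at 240° (eclipsed): CH2Cl–I eclipsed, F–H eclipsed, SH–Br eclipsed; 3.5 + 1.1 + 2.9 = 7.5 kcal/mol.
Br at 300° (staggered): CH2Cl–Br gauche, CH2Cl–I gauche, F–I gauche, SH–Br gauche; 1.0 + 1.0 + 0.7 + 0.9 = 3.6 kcal/mol.
Max at 240° (7.5 kcal/mol), min at 60° (3.3 kcal/mol); barrier = 4.2 kcal/mol.

4.2 kcal/mol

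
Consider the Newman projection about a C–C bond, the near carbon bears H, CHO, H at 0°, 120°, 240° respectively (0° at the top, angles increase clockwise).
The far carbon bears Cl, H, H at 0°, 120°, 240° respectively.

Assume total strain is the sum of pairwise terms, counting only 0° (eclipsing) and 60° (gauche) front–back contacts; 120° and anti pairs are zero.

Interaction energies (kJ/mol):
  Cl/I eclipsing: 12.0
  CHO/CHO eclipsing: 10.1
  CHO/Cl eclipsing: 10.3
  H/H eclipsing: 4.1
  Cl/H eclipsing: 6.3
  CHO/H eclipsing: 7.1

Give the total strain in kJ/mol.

17.5 kJ/mol

This conformer is eclipsed. H at 0° is eclipsed with Cl at 0° (6.3); CHO at 120° is eclipsed with H at 120° (7.1); H at 240° is eclipsed with H at 240° (4.1). Total 17.5 kJ/mol.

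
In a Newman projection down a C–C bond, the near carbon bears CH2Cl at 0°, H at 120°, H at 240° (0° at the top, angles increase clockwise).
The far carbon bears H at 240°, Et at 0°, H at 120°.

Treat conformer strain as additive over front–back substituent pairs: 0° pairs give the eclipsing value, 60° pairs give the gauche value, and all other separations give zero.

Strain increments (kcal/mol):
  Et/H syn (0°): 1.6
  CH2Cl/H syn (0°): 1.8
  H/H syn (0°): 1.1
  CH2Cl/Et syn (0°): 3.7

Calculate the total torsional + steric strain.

5.9 kcal/mol

This conformer (eclipsed): CH2Cl–Et eclipsed, H–H eclipsed, H–H eclipsed; 3.7 + 1.1 + 1.1 = 5.9 kcal/mol.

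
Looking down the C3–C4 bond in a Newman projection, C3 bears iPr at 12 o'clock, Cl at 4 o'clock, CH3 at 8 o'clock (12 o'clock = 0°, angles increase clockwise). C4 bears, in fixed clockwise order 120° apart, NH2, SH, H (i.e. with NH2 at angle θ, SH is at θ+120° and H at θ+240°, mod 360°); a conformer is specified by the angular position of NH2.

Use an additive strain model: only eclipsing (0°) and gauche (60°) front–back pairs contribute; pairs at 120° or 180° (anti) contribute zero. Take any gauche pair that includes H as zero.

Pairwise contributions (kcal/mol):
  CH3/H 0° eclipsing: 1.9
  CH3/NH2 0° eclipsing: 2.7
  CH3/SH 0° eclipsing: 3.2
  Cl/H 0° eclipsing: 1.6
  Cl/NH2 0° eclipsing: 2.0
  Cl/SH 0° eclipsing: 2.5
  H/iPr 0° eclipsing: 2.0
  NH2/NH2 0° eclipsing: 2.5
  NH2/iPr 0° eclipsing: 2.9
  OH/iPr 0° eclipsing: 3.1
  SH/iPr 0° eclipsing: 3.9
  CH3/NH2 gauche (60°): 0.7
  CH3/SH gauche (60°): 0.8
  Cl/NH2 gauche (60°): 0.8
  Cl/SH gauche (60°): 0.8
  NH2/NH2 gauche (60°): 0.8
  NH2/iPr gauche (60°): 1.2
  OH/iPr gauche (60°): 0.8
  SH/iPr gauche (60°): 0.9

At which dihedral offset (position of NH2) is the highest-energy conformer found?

240°

NH2 at 0° (eclipsed): iPr(0°)/NH2(0°) eclipsed 2.9; Cl(120°)/SH(120°) eclipsed 2.5; CH3(240°)/H(240°) eclipsed 1.9 → 7.3 kcal/mol.
NH2 at 60° (staggered): iPr(0°)/NH2(60°) gauche 1.2; Cl(120°)/NH2(60°) gauche 0.8; Cl(120°)/SH(180°) gauche 0.8; CH3(240°)/SH(180°) gauche 0.8 → 3.6 kcal/mol.
NH2 at 120° (eclipsed): iPr(0°)/H(0°) eclipsed 2.0; Cl(120°)/NH2(120°) eclipsed 2.0; CH3(240°)/SH(240°) eclipsed 3.2 → 7.2 kcal/mol.
NH2 at 180° (staggered): iPr(0°)/SH(300°) gauche 0.9; Cl(120°)/NH2(180°) gauche 0.8; CH3(240°)/NH2(180°) gauche 0.7; CH3(240°)/SH(300°) gauche 0.8 → 3.2 kcal/mol.
NH2 at 240° (eclipsed): iPr(0°)/SH(0°) eclipsed 3.9; Cl(120°)/H(120°) eclipsed 1.6; CH3(240°)/NH2(240°) eclipsed 2.7 → 8.2 kcal/mol.
NH2 at 300° (staggered): iPr(0°)/NH2(300°) gauche 1.2; iPr(0°)/SH(60°) gauche 0.9; Cl(120°)/SH(60°) gauche 0.8; CH3(240°)/NH2(300°) gauche 0.7 → 3.6 kcal/mol.
The maximum (8.2 kcal/mol) occurs with NH2 at 240°.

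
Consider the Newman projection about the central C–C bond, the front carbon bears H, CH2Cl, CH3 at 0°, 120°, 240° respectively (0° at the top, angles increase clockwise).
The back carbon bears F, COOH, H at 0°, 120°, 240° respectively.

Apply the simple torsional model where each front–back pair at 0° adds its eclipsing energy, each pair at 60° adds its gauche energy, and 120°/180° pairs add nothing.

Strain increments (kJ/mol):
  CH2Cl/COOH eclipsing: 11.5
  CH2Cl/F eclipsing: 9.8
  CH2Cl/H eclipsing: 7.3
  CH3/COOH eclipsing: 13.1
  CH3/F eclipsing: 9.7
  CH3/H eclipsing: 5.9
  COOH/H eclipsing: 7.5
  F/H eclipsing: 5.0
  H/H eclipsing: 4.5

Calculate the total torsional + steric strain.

22.4 kJ/mol

This conformer (eclipsed): H(0°)/F(0°) eclipsed 5.0; CH2Cl(120°)/COOH(120°) eclipsed 11.5; CH3(240°)/H(240°) eclipsed 5.9 → 22.4 kJ/mol.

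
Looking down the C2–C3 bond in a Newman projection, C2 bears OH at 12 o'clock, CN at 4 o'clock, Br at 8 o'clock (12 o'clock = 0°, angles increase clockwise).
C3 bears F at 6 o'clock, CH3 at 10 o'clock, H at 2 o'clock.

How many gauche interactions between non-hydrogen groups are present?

4

Non-H gauche pairs: OH(0°)/CH3(300°); CN(120°)/F(180°); Br(240°)/F(180°); Br(240°)/CH3(300°) — 4 interactions.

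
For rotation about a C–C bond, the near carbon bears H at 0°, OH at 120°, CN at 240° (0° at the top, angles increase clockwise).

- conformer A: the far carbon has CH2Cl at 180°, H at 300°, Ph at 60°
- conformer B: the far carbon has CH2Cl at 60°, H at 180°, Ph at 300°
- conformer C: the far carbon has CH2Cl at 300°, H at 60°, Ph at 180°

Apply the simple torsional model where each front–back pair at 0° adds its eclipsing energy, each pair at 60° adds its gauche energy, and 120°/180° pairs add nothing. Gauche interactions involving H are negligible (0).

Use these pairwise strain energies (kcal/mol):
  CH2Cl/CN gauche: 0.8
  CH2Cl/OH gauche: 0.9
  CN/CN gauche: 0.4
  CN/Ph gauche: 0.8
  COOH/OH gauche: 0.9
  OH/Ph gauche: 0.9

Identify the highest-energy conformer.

A

A (staggered): OH(120°)/CH2Cl(180°) gauche 0.9; OH(120°)/Ph(60°) gauche 0.9; CN(240°)/CH2Cl(180°) gauche 0.8 → 2.6 kcal/mol.
B (staggered): OH(120°)/CH2Cl(60°) gauche 0.9; CN(240°)/Ph(300°) gauche 0.8 → 1.7 kcal/mol.
C (staggered): OH(120°)/Ph(180°) gauche 0.9; CN(240°)/CH2Cl(300°) gauche 0.8; CN(240°)/Ph(180°) gauche 0.8 → 2.5 kcal/mol.
A has the highest total (2.6 kcal/mol).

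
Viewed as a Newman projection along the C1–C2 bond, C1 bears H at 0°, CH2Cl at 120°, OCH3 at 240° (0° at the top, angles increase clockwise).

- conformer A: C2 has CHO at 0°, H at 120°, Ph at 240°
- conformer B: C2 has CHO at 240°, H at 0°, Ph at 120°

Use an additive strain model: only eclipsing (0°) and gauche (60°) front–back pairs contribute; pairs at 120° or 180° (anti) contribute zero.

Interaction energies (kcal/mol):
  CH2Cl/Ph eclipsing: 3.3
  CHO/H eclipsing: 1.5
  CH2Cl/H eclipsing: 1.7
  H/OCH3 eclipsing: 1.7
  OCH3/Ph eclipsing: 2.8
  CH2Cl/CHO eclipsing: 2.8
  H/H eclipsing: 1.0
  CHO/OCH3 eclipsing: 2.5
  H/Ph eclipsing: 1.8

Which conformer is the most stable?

A (eclipsed): H(0°)/CHO(0°) eclipsed 1.5; CH2Cl(120°)/H(120°) eclipsed 1.7; OCH3(240°)/Ph(240°) eclipsed 2.8 → 6.0 kcal/mol.
B (eclipsed): H(0°)/H(0°) eclipsed 1.0; CH2Cl(120°)/Ph(120°) eclipsed 3.3; OCH3(240°)/CHO(240°) eclipsed 2.5 → 6.8 kcal/mol.
A has the lowest total (6.0 kcal/mol).

A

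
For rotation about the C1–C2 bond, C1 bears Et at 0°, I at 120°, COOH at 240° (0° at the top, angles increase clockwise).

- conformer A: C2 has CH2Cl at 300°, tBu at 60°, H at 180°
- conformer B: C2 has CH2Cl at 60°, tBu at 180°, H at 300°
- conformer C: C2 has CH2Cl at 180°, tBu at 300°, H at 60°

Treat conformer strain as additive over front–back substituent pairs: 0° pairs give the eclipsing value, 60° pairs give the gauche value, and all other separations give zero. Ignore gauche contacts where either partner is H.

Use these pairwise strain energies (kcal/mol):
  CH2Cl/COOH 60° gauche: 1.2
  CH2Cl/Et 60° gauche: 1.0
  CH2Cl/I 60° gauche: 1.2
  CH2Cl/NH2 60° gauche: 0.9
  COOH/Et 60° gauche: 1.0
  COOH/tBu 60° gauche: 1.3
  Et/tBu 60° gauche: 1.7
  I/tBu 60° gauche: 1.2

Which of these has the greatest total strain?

C

A is staggered. Et at 0° is gauche with CH2Cl at 300° (1.0); Et at 0° is gauche with tBu at 60° (1.7); I at 120° is gauche with tBu at 60° (1.2); COOH at 240° is gauche with CH2Cl at 300° (1.2). Total 5.1 kcal/mol.
B is staggered. Et at 0° is gauche with CH2Cl at 60° (1.0); I at 120° is gauche with CH2Cl at 60° (1.2); I at 120° is gauche with tBu at 180° (1.2); COOH at 240° is gauche with tBu at 180° (1.3). Total 4.7 kcal/mol.
C is staggered. Et at 0° is gauche with tBu at 300° (1.7); I at 120° is gauche with CH2Cl at 180° (1.2); COOH at 240° is gauche with CH2Cl at 180° (1.2); COOH at 240° is gauche with tBu at 300° (1.3). Total 5.4 kcal/mol.
C has the highest total (5.4 kcal/mol).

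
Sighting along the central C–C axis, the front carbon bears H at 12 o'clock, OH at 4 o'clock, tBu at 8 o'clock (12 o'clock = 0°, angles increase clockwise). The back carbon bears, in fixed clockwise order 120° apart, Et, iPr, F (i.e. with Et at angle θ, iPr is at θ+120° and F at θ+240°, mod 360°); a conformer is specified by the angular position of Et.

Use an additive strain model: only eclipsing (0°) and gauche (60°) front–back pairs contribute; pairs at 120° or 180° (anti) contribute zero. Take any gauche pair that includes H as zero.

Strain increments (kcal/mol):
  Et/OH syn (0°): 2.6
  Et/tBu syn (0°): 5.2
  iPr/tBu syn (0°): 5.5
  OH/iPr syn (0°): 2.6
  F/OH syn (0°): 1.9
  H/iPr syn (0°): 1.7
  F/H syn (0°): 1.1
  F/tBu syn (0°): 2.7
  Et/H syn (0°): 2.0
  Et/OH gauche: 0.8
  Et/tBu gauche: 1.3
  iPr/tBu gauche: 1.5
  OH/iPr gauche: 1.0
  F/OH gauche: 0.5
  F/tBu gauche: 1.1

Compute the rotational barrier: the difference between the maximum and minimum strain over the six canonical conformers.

Et at 0° is eclipsed. H at 0° is eclipsed with Et at 0° (2.0); OH at 120° is eclipsed with iPr at 120° (2.6); tBu at 240° is eclipsed with F at 240° (2.7). Total 7.3 kcal/mol.
Et at 60° is staggered. OH at 120° is gauche with Et at 60° (0.8); OH at 120° is gauche with iPr at 180° (1.0); tBu at 240° is gauche with iPr at 180° (1.5); tBu at 240° is gauche with F at 300° (1.1). Total 4.4 kcal/mol.
Et at 120° is eclipsed. H at 0° is eclipsed with F at 0° (1.1); OH at 120° is eclipsed with Et at 120° (2.6); tBu at 240° is eclipsed with iPr at 240° (5.5). Total 9.2 kcal/mol.
Et at 180° is staggered. OH at 120° is gauche with Et at 180° (0.8); OH at 120° is gauche with F at 60° (0.5); tBu at 240° is gauche with Et at 180° (1.3); tBu at 240° is gauche with iPr at 300° (1.5). Total 4.1 kcal/mol.
Et at 240° is eclipsed. H at 0° is eclipsed with iPr at 0° (1.7); OH at 120° is eclipsed with F at 120° (1.9); tBu at 240° is eclipsed with Et at 240° (5.2). Total 8.8 kcal/mol.
Et at 300° is staggered. OH at 120° is gauche with iPr at 60° (1.0); OH at 120° is gauche with F at 180° (0.5); tBu at 240° is gauche with Et at 300° (1.3); tBu at 240° is gauche with F at 180° (1.1). Total 3.9 kcal/mol.
Max at 120° (9.2 kcal/mol), min at 300° (3.9 kcal/mol); barrier = 5.3 kcal/mol.

5.3 kcal/mol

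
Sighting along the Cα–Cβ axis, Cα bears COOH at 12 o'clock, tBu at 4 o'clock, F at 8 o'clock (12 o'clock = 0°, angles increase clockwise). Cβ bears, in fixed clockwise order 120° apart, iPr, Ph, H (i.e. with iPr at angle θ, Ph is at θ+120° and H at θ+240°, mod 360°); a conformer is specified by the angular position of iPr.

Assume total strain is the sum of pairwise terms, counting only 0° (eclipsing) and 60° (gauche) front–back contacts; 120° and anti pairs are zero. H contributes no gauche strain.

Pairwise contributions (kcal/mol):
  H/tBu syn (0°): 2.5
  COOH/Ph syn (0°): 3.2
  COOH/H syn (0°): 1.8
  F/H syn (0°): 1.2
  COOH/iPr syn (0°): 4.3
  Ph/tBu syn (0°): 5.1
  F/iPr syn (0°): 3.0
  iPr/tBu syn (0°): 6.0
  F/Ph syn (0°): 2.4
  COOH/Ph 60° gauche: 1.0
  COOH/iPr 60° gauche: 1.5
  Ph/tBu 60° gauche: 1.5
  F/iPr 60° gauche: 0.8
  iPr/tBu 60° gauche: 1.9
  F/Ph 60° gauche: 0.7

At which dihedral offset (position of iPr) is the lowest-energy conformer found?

iPr at 0° is eclipsed. COOH at 0° is eclipsed with iPr at 0° (4.3); tBu at 120° is eclipsed with Ph at 120° (5.1); F at 240° is eclipsed with H at 240° (1.2). Total 10.6 kcal/mol.
iPr at 60° is staggered. COOH at 0° is gauche with iPr at 60° (1.5); tBu at 120° is gauche with iPr at 60° (1.9); tBu at 120° is gauche with Ph at 180° (1.5); F at 240° is gauche with Ph at 180° (0.7). Total 5.6 kcal/mol.
iPr at 120° is eclipsed. COOH at 0° is eclipsed with H at 0° (1.8); tBu at 120° is eclipsed with iPr at 120° (6.0); F at 240° is eclipsed with Ph at 240° (2.4). Total 10.2 kcal/mol.
iPr at 180° is staggered. COOH at 0° is gauche with Ph at 300° (1.0); tBu at 120° is gauche with iPr at 180° (1.9); F at 240° is gauche with iPr at 180° (0.8); F at 240° is gauche with Ph at 300° (0.7). Total 4.4 kcal/mol.
iPr at 240° is eclipsed. COOH at 0° is eclipsed with Ph at 0° (3.2); tBu at 120° is eclipsed with H at 120° (2.5); F at 240° is eclipsed with iPr at 240° (3.0). Total 8.7 kcal/mol.
iPr at 300° is staggered. COOH at 0° is gauche with iPr at 300° (1.5); COOH at 0° is gauche with Ph at 60° (1.0); tBu at 120° is gauche with Ph at 60° (1.5); F at 240° is gauche with iPr at 300° (0.8). Total 4.8 kcal/mol.
The minimum (4.4 kcal/mol) occurs with iPr at 180°.

180°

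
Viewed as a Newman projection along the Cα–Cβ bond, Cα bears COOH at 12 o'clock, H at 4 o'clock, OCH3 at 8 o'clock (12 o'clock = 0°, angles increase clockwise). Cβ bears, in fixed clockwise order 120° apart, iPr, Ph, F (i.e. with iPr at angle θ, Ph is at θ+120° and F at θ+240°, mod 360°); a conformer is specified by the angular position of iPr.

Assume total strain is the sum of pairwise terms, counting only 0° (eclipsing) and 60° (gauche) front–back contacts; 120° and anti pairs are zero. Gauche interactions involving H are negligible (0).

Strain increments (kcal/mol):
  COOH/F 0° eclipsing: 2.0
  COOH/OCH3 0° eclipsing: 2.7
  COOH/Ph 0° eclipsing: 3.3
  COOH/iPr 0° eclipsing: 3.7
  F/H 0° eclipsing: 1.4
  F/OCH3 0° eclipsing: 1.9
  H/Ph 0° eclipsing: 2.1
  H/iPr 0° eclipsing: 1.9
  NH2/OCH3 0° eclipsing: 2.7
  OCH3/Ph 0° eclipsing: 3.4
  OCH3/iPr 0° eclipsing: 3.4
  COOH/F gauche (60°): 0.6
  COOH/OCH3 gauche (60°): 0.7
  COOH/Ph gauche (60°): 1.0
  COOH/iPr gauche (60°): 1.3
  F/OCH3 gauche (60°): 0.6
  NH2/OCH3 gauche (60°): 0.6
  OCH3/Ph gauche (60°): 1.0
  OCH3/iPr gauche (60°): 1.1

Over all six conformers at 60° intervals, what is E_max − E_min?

iPr at 0° (eclipsed): COOH–iPr eclipsed, H–Ph eclipsed, OCH3–F eclipsed; 3.7 + 2.1 + 1.9 = 7.7 kcal/mol.
iPr at 60° (staggered): COOH–iPr gauche, COOH–F gauche, OCH3–Ph gauche, OCH3–F gauche; 1.3 + 0.6 + 1.0 + 0.6 = 3.5 kcal/mol.
iPr at 120° (eclipsed): COOH–F eclipsed, H–iPr eclipsed, OCH3–Ph eclipsed; 2.0 + 1.9 + 3.4 = 7.3 kcal/mol.
iPr at 180° (staggered): COOH–Ph gauche, COOH–F gauche, OCH3–iPr gauche, OCH3–Ph gauche; 1.0 + 0.6 + 1.1 + 1.0 = 3.7 kcal/mol.
iPr at 240° (eclipsed): COOH–Ph eclipsed, H–F eclipsed, OCH3–iPr eclipsed; 3.3 + 1.4 + 3.4 = 8.1 kcal/mol.
iPr at 300° (staggered): COOH–iPr gauche, COOH–Ph gauche, OCH3–iPr gauche, OCH3–F gauche; 1.3 + 1.0 + 1.1 + 0.6 = 4.0 kcal/mol.
Max at 240° (8.1 kcal/mol), min at 60° (3.5 kcal/mol); barrier = 4.6 kcal/mol.

4.6 kcal/mol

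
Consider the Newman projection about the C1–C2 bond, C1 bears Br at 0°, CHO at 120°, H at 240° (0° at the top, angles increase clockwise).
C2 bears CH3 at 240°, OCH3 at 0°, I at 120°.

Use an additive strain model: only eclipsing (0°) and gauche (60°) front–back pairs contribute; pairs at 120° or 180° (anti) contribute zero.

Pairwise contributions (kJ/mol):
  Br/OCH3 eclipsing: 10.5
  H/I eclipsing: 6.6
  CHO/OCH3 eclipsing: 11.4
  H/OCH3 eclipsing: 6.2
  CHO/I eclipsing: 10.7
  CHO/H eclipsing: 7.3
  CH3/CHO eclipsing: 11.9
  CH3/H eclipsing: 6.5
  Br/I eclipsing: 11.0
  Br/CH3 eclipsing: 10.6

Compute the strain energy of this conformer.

27.7 kJ/mol

This conformer (eclipsed): Br–OCH3 eclipsed, CHO–I eclipsed, H–CH3 eclipsed; 10.5 + 10.7 + 6.5 = 27.7 kJ/mol.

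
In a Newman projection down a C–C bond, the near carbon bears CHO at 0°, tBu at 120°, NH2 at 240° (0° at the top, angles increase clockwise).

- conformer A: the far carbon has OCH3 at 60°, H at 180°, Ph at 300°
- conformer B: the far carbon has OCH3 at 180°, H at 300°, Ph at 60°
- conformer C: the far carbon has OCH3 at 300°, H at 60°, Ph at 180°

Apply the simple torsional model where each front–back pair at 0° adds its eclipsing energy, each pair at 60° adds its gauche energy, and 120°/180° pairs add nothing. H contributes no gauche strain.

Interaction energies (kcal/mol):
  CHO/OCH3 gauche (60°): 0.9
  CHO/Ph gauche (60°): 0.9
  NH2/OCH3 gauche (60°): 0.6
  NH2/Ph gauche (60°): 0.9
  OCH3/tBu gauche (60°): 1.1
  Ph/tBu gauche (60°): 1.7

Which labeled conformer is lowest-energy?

A

A (staggered): CHO–OCH3 gauche, CHO–Ph gauche, tBu–OCH3 gauche, NH2–Ph gauche; 0.9 + 0.9 + 1.1 + 0.9 = 3.8 kcal/mol.
B (staggered): CHO–Ph gauche, tBu–OCH3 gauche, tBu–Ph gauche, NH2–OCH3 gauche; 0.9 + 1.1 + 1.7 + 0.6 = 4.3 kcal/mol.
C (staggered): CHO–OCH3 gauche, tBu–Ph gauche, NH2–OCH3 gauche, NH2–Ph gauche; 0.9 + 1.7 + 0.6 + 0.9 = 4.1 kcal/mol.
A has the lowest total (3.8 kcal/mol).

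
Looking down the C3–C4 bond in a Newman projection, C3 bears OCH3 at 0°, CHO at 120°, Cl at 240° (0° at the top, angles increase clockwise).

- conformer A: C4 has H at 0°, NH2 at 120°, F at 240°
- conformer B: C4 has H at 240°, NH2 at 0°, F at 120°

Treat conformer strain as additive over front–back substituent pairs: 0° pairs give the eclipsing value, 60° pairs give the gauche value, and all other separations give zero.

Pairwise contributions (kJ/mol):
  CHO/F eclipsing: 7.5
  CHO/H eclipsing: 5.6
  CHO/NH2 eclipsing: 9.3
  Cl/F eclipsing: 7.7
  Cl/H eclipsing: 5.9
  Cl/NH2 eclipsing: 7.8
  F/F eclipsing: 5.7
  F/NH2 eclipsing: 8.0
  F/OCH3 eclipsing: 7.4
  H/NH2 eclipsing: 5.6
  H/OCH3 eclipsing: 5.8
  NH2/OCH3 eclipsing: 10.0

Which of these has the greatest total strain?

B

A is eclipsed. OCH3 at 0° is eclipsed with H at 0° (5.8); CHO at 120° is eclipsed with NH2 at 120° (9.3); Cl at 240° is eclipsed with F at 240° (7.7). Total 22.8 kJ/mol.
B is eclipsed. OCH3 at 0° is eclipsed with NH2 at 0° (10.0); CHO at 120° is eclipsed with F at 120° (7.5); Cl at 240° is eclipsed with H at 240° (5.9). Total 23.4 kJ/mol.
B has the highest total (23.4 kJ/mol).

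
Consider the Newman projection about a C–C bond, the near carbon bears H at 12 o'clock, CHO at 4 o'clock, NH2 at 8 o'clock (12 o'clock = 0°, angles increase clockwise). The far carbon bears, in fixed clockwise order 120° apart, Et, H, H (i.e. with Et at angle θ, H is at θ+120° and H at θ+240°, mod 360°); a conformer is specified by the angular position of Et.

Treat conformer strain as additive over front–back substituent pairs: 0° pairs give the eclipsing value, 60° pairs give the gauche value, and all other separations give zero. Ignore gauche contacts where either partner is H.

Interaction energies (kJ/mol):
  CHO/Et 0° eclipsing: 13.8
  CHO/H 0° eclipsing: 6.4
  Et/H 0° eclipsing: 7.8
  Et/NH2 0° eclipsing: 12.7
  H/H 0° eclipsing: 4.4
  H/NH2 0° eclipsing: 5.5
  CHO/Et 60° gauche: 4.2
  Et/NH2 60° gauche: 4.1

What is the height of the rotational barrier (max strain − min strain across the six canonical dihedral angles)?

19.6 kJ/mol

Et at 0° (eclipsed): H(0°)/Et(0°) eclipsed 7.8; CHO(120°)/H(120°) eclipsed 6.4; NH2(240°)/H(240°) eclipsed 5.5 → 19.7 kJ/mol.
Et at 60° (staggered): CHO(120°)/Et(60°) gauche 4.2 → 4.2 kJ/mol.
Et at 120° (eclipsed): H(0°)/H(0°) eclipsed 4.4; CHO(120°)/Et(120°) eclipsed 13.8; NH2(240°)/H(240°) eclipsed 5.5 → 23.7 kJ/mol.
Et at 180° (staggered): CHO(120°)/Et(180°) gauche 4.2; NH2(240°)/Et(180°) gauche 4.1 → 8.3 kJ/mol.
Et at 240° (eclipsed): H(0°)/H(0°) eclipsed 4.4; CHO(120°)/H(120°) eclipsed 6.4; NH2(240°)/Et(240°) eclipsed 12.7 → 23.5 kJ/mol.
Et at 300° (staggered): NH2(240°)/Et(300°) gauche 4.1 → 4.1 kJ/mol.
Max at 120° (23.7 kJ/mol), min at 300° (4.1 kJ/mol); barrier = 19.6 kJ/mol.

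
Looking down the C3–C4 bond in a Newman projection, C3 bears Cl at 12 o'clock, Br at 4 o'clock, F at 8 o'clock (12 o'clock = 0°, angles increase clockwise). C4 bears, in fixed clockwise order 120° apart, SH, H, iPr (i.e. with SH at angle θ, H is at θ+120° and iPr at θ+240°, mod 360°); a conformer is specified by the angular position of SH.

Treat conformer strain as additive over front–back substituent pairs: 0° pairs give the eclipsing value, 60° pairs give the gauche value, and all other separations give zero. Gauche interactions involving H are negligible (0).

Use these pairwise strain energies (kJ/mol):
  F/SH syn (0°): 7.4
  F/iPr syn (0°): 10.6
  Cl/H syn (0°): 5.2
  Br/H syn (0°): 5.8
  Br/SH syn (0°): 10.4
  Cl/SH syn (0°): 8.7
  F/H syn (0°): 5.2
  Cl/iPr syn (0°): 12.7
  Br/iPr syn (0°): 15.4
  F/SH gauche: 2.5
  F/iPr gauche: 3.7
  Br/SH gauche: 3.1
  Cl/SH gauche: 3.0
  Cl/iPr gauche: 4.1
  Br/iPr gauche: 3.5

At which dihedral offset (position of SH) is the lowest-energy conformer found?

300°

SH at 0° is eclipsed. Cl at 0° is eclipsed with SH at 0° (8.7); Br at 120° is eclipsed with H at 120° (5.8); F at 240° is eclipsed with iPr at 240° (10.6). Total 25.1 kJ/mol.
SH at 60° is staggered. Cl at 0° is gauche with SH at 60° (3.0); Cl at 0° is gauche with iPr at 300° (4.1); Br at 120° is gauche with SH at 60° (3.1); F at 240° is gauche with iPr at 300° (3.7). Total 13.9 kJ/mol.
SH at 120° is eclipsed. Cl at 0° is eclipsed with iPr at 0° (12.7); Br at 120° is eclipsed with SH at 120° (10.4); F at 240° is eclipsed with H at 240° (5.2). Total 28.3 kJ/mol.
SH at 180° is staggered. Cl at 0° is gauche with iPr at 60° (4.1); Br at 120° is gauche with SH at 180° (3.1); Br at 120° is gauche with iPr at 60° (3.5); F at 240° is gauche with SH at 180° (2.5). Total 13.2 kJ/mol.
SH at 240° is eclipsed. Cl at 0° is eclipsed with H at 0° (5.2); Br at 120° is eclipsed with iPr at 120° (15.4); F at 240° is eclipsed with SH at 240° (7.4). Total 28.0 kJ/mol.
SH at 300° is staggered. Cl at 0° is gauche with SH at 300° (3.0); Br at 120° is gauche with iPr at 180° (3.5); F at 240° is gauche with SH at 300° (2.5); F at 240° is gauche with iPr at 180° (3.7). Total 12.7 kJ/mol.
The minimum (12.7 kJ/mol) occurs with SH at 300°.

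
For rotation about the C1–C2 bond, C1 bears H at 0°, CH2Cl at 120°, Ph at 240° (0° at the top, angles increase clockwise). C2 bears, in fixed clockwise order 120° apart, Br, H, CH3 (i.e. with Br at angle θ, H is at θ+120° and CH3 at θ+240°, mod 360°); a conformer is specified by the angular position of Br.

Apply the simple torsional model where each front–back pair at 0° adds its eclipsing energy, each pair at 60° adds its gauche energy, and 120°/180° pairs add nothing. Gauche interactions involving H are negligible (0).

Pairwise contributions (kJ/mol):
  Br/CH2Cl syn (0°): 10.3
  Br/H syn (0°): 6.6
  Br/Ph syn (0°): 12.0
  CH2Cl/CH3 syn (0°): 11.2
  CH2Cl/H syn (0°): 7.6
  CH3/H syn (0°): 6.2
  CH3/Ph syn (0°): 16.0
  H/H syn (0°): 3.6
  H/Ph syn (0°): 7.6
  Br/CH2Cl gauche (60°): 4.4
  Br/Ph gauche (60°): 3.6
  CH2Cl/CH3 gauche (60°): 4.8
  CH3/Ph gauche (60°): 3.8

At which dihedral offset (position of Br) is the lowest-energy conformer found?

60°

Br at 0° (eclipsed): H–Br eclipsed, CH2Cl–H eclipsed, Ph–CH3 eclipsed; 6.6 + 7.6 + 16.0 = 30.2 kJ/mol.
Br at 60° (staggered): CH2Cl–Br gauche, Ph–CH3 gauche; 4.4 + 3.8 = 8.2 kJ/mol.
Br at 120° (eclipsed): H–CH3 eclipsed, CH2Cl–Br eclipsed, Ph–H eclipsed; 6.2 + 10.3 + 7.6 = 24.1 kJ/mol.
Br at 180° (staggered): CH2Cl–Br gauche, CH2Cl–CH3 gauche, Ph–Br gauche; 4.4 + 4.8 + 3.6 = 12.8 kJ/mol.
Br at 240° (eclipsed): H–H eclipsed, CH2Cl–CH3 eclipsed, Ph–Br eclipsed; 3.6 + 11.2 + 12.0 = 26.8 kJ/mol.
Br at 300° (staggered): CH2Cl–CH3 gauche, Ph–Br gauche, Ph–CH3 gauche; 4.8 + 3.6 + 3.8 = 12.2 kJ/mol.
The minimum (8.2 kJ/mol) occurs with Br at 60°.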